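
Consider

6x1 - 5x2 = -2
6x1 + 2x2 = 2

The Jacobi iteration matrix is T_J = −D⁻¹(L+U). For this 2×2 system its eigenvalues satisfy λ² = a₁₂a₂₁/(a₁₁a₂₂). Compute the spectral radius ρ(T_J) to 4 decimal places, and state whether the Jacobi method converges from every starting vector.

a₁₂a₂₁/(a₁₁a₂₂) = (-5)·(6) / ((6)·(2)) = -2.500000
ρ = √|-2.500000| = √2.500000 = 1.5811
ρ > 1, so Jacobi diverges

1.5811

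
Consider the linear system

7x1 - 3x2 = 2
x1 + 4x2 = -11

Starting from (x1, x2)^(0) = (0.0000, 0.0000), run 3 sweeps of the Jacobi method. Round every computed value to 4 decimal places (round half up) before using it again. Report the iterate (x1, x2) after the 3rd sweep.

Iteration 1:
  x1 = (2 - (-3)·0.0000) / (7) = 0.2857
  x2 = (-11 - (1)·0.0000) / (4) = -2.7500
Iteration 2:
  x1 = (2 - (-3)·-2.7500) / (7) = -0.8929
  x2 = (-11 - (1)·0.2857) / (4) = -2.8214
Iteration 3:
  x1 = (2 - (-3)·-2.8214) / (7) = -0.9235
  x2 = (-11 - (1)·-0.8929) / (4) = -2.5268

(-0.9235, -2.5268)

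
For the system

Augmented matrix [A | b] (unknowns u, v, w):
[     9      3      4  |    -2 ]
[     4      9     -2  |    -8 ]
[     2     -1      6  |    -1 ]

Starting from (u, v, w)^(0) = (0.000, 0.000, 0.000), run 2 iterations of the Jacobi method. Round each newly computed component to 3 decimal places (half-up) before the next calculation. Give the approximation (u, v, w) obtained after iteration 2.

(0.148, -0.827, -0.241)

Iteration 1:
  u = (-2 - (3)·0.000 - (4)·0.000) / (9) = -0.222
  v = (-8 - (4)·0.000 - (-2)·0.000) / (9) = -0.889
  w = (-1 - (2)·0.000 - (-1)·0.000) / (6) = -0.167
Iteration 2:
  u = (-2 - (3)·-0.889 - (4)·-0.167) / (9) = 0.148
  v = (-8 - (4)·-0.222 - (-2)·-0.167) / (9) = -0.827
  w = (-1 - (2)·-0.222 - (-1)·-0.889) / (6) = -0.241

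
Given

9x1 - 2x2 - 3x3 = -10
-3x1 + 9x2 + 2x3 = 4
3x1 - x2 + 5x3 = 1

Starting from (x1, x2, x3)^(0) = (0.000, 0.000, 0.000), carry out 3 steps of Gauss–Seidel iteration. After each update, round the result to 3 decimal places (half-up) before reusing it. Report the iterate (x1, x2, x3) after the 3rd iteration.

Iteration 1:
  x1 = (-10 - (-2)·0.000 - (-3)·0.000) / (9) = -1.111
  x2 = (4 - (-3)·-1.111 - (2)·0.000) / (9) = 0.074
  x3 = (1 - (3)·-1.111 - (-1)·0.074) / (5) = 0.881
Iteration 2:
  x1 = (-10 - (-2)·0.074 - (-3)·0.881) / (9) = -0.801
  x2 = (4 - (-3)·-0.801 - (2)·0.881) / (9) = -0.018
  x3 = (1 - (3)·-0.801 - (-1)·-0.018) / (5) = 0.677
Iteration 3:
  x1 = (-10 - (-2)·-0.018 - (-3)·0.677) / (9) = -0.889
  x2 = (4 - (-3)·-0.889 - (2)·0.677) / (9) = -0.002
  x3 = (1 - (3)·-0.889 - (-1)·-0.002) / (5) = 0.733

(-0.889, -0.002, 0.733)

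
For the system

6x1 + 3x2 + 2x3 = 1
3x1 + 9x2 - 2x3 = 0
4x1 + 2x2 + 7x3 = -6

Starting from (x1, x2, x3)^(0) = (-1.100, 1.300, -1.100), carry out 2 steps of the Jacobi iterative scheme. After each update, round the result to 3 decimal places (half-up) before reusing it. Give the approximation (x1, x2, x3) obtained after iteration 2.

(0.306, -0.094, -0.825)

Iteration 1:
  x1 = (1 - (3)·1.300 - (2)·-1.100) / (6) = -0.117
  x2 = (0 - (3)·-1.100 - (-2)·-1.100) / (9) = 0.122
  x3 = (-6 - (4)·-1.100 - (2)·1.300) / (7) = -0.600
Iteration 2:
  x1 = (1 - (3)·0.122 - (2)·-0.600) / (6) = 0.306
  x2 = (0 - (3)·-0.117 - (-2)·-0.600) / (9) = -0.094
  x3 = (-6 - (4)·-0.117 - (2)·0.122) / (7) = -0.825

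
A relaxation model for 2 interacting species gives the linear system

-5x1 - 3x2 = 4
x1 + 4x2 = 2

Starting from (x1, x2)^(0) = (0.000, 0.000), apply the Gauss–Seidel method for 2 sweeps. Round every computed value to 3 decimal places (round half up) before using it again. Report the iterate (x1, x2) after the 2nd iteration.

(-1.220, 0.805)

Iteration 1:
  x1 = (4 - (-3)·0.000) / (-5) = -0.800
  x2 = (2 - (1)·-0.800) / (4) = 0.700
Iteration 2:
  x1 = (4 - (-3)·0.700) / (-5) = -1.220
  x2 = (2 - (1)·-1.220) / (4) = 0.805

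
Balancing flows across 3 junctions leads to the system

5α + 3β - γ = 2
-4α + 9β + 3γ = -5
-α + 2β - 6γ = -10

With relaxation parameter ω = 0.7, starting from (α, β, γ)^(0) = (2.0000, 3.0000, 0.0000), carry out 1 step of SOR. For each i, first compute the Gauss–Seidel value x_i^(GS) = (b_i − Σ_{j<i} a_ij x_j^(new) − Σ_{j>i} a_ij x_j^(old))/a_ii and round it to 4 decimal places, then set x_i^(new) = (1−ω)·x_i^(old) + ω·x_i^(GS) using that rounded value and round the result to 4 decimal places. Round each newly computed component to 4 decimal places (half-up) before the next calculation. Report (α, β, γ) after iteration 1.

Iteration 1:
  α: GS value = (2 - (3)·3.0000 - (-1)·0.0000) / (5) = -1.4000;  α ← (1−ω)·2.0000 + ω·-1.4000 = -0.3800
  β: GS value = (-5 - (-4)·-0.3800 - (3)·0.0000) / (9) = -0.7244;  β ← (1−ω)·3.0000 + ω·-0.7244 = 0.3929
  γ: GS value = (-10 - (-1)·-0.3800 - (2)·0.3929) / (-6) = 1.8610;  γ ← (1−ω)·0.0000 + ω·1.8610 = 1.3027

(-0.3800, 0.3929, 1.3027)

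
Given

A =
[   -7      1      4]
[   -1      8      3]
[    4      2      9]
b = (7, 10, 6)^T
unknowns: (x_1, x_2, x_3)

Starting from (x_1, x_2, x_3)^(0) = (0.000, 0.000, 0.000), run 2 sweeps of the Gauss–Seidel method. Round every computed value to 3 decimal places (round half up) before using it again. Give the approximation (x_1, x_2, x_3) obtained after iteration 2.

Iteration 1:
  x_1 = (7 - (1)·0.000 - (4)·0.000) / (-7) = -1.000
  x_2 = (10 - (-1)·-1.000 - (3)·0.000) / (8) = 1.125
  x_3 = (6 - (4)·-1.000 - (2)·1.125) / (9) = 0.861
Iteration 2:
  x_1 = (7 - (1)·1.125 - (4)·0.861) / (-7) = -0.347
  x_2 = (10 - (-1)·-0.347 - (3)·0.861) / (8) = 0.884
  x_3 = (6 - (4)·-0.347 - (2)·0.884) / (9) = 0.624

(-0.347, 0.884, 0.624)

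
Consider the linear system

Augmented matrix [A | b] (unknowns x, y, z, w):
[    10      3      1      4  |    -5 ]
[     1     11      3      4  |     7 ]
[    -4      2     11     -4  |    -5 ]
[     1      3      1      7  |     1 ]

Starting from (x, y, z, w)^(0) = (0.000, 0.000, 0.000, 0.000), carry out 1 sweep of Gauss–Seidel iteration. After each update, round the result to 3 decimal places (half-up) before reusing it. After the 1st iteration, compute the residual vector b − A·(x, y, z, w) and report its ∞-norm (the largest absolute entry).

2.154

Iteration 1:
  x = (-5 - (3)·0.000 - (1)·0.000 - (4)·0.000) / (10) = -0.500
  y = (7 - (1)·-0.500 - (3)·0.000 - (4)·0.000) / (11) = 0.682
  z = (-5 - (-4)·-0.500 - (2)·0.682 - (-4)·0.000) / (11) = -0.760
  w = (1 - (1)·-0.500 - (3)·0.682 - (1)·-0.760) / (7) = 0.031
Residual b − A·x = (-1.410, 2.154, 0.120, -0.003); ∞-norm = 2.154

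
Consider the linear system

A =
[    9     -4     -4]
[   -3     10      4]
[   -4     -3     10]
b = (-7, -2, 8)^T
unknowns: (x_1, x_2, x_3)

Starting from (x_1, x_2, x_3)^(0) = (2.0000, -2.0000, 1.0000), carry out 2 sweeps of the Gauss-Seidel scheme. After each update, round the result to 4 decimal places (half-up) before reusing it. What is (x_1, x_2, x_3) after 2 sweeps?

(-1.1980, -0.5678, 0.1505)

Iteration 1:
  x_1 = (-7 - (-4)·-2.0000 - (-4)·1.0000) / (9) = -1.2222
  x_2 = (-2 - (-3)·-1.2222 - (4)·1.0000) / (10) = -0.9667
  x_3 = (8 - (-4)·-1.2222 - (-3)·-0.9667) / (10) = 0.0211
Iteration 2:
  x_1 = (-7 - (-4)·-0.9667 - (-4)·0.0211) / (9) = -1.1980
  x_2 = (-2 - (-3)·-1.1980 - (4)·0.0211) / (10) = -0.5678
  x_3 = (8 - (-4)·-1.1980 - (-3)·-0.5678) / (10) = 0.1505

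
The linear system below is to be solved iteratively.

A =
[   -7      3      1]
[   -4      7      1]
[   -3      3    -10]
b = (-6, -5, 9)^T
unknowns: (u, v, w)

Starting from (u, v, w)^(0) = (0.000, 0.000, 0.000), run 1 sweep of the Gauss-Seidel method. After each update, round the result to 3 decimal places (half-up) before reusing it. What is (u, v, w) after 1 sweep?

Iteration 1:
  u = (-6 - (3)·0.000 - (1)·0.000) / (-7) = 0.857
  v = (-5 - (-4)·0.857 - (1)·0.000) / (7) = -0.225
  w = (9 - (-3)·0.857 - (3)·-0.225) / (-10) = -1.225

(0.857, -0.225, -1.225)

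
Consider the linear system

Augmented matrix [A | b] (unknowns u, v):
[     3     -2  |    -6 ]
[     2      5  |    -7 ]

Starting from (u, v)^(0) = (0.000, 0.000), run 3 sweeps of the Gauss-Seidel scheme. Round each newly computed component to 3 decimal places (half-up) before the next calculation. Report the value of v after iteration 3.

Iteration 1:
  u = (-6 - (-2)·0.000) / (3) = -2.000
  v = (-7 - (2)·-2.000) / (5) = -0.600
Iteration 2:
  u = (-6 - (-2)·-0.600) / (3) = -2.400
  v = (-7 - (2)·-2.400) / (5) = -0.440
Iteration 3:
  u = (-6 - (-2)·-0.440) / (3) = -2.293
  v = (-7 - (2)·-2.293) / (5) = -0.483

-0.483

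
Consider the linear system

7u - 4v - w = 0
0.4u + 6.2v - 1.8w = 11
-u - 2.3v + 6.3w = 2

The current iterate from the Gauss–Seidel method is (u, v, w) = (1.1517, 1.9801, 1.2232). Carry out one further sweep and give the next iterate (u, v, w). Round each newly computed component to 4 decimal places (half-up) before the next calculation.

(1.3062, 2.0450, 1.2714)

One sweep:
  u = (0 - (-4)·1.9801 - (-1)·1.2232) / (7) = 1.3062
  v = (11 - (0.4)·1.3062 - (-1.8)·1.2232) / (6.2) = 2.0450
  w = (2 - (-1)·1.3062 - (-2.3)·2.0450) / (6.3) = 1.2714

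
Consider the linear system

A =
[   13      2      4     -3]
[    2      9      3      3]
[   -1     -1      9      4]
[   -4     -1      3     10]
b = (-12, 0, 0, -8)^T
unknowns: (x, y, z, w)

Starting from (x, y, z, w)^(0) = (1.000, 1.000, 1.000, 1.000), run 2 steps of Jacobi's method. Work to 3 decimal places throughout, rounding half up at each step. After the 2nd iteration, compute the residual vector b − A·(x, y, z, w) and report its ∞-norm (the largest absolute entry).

5.944

Iteration 1:
  x = (-12 - (2)·1.000 - (4)·1.000 - (-3)·1.000) / (13) = -1.154
  y = (0 - (2)·1.000 - (3)·1.000 - (3)·1.000) / (9) = -0.889
  z = (0 - (-1)·1.000 - (-1)·1.000 - (4)·1.000) / (9) = -0.222
  w = (-8 - (-4)·1.000 - (-1)·1.000 - (3)·1.000) / (10) = -0.600
Iteration 2:
  x = (-12 - (2)·-0.889 - (4)·-0.222 - (-3)·-0.600) / (13) = -0.856
  y = (0 - (2)·-1.154 - (3)·-0.222 - (3)·-0.600) / (9) = 0.530
  z = (0 - (-1)·-1.154 - (-1)·-0.889 - (4)·-0.600) / (9) = 0.040
  w = (-8 - (-4)·-1.154 - (-1)·-0.889 - (3)·-0.222) / (10) = -1.284
Residual b − A·x = (-5.944, 0.674, 4.450, 1.826); ∞-norm = 5.944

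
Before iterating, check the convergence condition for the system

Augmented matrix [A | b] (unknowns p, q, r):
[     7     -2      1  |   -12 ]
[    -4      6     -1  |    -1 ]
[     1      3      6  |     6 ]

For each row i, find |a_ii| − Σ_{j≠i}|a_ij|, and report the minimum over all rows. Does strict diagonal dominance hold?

1

row 1: |7| − (2+1) = 4
row 2: |6| − (4+1) = 1
row 3: |6| − (1+3) = 2
minimum over rows = 1 → strictly diagonally dominant (convergence guaranteed)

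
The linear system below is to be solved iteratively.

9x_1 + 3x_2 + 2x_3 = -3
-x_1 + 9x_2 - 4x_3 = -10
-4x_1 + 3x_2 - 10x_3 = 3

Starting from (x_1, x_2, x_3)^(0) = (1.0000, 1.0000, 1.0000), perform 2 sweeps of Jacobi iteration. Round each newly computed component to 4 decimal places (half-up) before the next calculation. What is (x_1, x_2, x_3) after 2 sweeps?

(-0.0592, -1.3877, -0.1111)

Iteration 1:
  x_1 = (-3 - (3)·1.0000 - (2)·1.0000) / (9) = -0.8889
  x_2 = (-10 - (-1)·1.0000 - (-4)·1.0000) / (9) = -0.5556
  x_3 = (3 - (-4)·1.0000 - (3)·1.0000) / (-10) = -0.4000
Iteration 2:
  x_1 = (-3 - (3)·-0.5556 - (2)·-0.4000) / (9) = -0.0592
  x_2 = (-10 - (-1)·-0.8889 - (-4)·-0.4000) / (9) = -1.3877
  x_3 = (3 - (-4)·-0.8889 - (3)·-0.5556) / (-10) = -0.1111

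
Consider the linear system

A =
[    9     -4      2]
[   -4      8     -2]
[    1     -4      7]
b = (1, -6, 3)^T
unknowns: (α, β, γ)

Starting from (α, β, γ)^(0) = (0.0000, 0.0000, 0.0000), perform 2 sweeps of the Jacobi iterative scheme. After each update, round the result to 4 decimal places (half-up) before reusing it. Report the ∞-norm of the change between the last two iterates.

Iteration 1:
  α = (1 - (-4)·0.0000 - (2)·0.0000) / (9) = 0.1111
  β = (-6 - (-4)·0.0000 - (-2)·0.0000) / (8) = -0.7500
  γ = (3 - (1)·0.0000 - (-4)·0.0000) / (7) = 0.4286
Iteration 2:
  α = (1 - (-4)·-0.7500 - (2)·0.4286) / (9) = -0.3175
  β = (-6 - (-4)·0.1111 - (-2)·0.4286) / (8) = -0.5873
  γ = (3 - (1)·0.1111 - (-4)·-0.7500) / (7) = -0.0159
Change: (-0.4286, 0.1627, -0.4445) → max |·| = 0.4445

0.4445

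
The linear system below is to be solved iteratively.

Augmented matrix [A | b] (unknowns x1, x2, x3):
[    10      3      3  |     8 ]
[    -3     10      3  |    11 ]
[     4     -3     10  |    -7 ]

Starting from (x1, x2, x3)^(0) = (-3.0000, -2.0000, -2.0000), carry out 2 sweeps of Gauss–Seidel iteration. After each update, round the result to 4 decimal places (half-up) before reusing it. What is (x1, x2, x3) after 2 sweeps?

(0.3530, 1.4489, -0.4065)

Iteration 1:
  x1 = (8 - (3)·-2.0000 - (3)·-2.0000) / (10) = 2.0000
  x2 = (11 - (-3)·2.0000 - (3)·-2.0000) / (10) = 2.3000
  x3 = (-7 - (4)·2.0000 - (-3)·2.3000) / (10) = -0.8100
Iteration 2:
  x1 = (8 - (3)·2.3000 - (3)·-0.8100) / (10) = 0.3530
  x2 = (11 - (-3)·0.3530 - (3)·-0.8100) / (10) = 1.4489
  x3 = (-7 - (4)·0.3530 - (-3)·1.4489) / (10) = -0.4065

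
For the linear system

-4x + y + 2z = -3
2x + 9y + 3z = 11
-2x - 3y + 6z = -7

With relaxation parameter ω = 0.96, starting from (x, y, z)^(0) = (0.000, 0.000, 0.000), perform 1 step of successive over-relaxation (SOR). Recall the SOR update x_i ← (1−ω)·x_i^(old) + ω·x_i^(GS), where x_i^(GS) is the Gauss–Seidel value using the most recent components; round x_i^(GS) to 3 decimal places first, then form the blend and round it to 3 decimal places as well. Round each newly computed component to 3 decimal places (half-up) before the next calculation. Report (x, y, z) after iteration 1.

Iteration 1:
  x: GS value = (-3 - (1)·0.000 - (2)·0.000) / (-4) = 0.750;  x ← (1−ω)·0.000 + ω·0.750 = 0.720
  y: GS value = (11 - (2)·0.720 - (3)·0.000) / (9) = 1.062;  y ← (1−ω)·0.000 + ω·1.062 = 1.020
  z: GS value = (-7 - (-2)·0.720 - (-3)·1.020) / (6) = -0.417;  z ← (1−ω)·0.000 + ω·-0.417 = -0.400

(0.720, 1.020, -0.400)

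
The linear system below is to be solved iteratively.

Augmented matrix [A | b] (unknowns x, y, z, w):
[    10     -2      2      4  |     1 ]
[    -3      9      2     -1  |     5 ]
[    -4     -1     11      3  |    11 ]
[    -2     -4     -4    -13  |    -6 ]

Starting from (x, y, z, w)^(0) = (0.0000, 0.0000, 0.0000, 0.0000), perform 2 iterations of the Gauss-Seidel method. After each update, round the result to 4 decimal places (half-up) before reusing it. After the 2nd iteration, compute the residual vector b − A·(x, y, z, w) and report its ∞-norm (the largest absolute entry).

Iteration 1:
  x = (1 - (-2)·0.0000 - (2)·0.0000 - (4)·0.0000) / (10) = 0.1000
  y = (5 - (-3)·0.1000 - (2)·0.0000 - (-1)·0.0000) / (9) = 0.5889
  z = (11 - (-4)·0.1000 - (-1)·0.5889 - (3)·0.0000) / (11) = 1.0899
  w = (-6 - (-2)·0.1000 - (-4)·0.5889 - (-4)·1.0899) / (-13) = -0.0704
Iteration 2:
  x = (1 - (-2)·0.5889 - (2)·1.0899 - (4)·-0.0704) / (10) = 0.0280
  y = (5 - (-3)·0.0280 - (2)·1.0899 - (-1)·-0.0704) / (9) = 0.3149
  z = (11 - (-4)·0.0280 - (-1)·0.3149 - (3)·-0.0704) / (11) = 1.0580
  w = (-6 - (-2)·0.0280 - (-4)·0.3149 - (-4)·1.0580) / (-13) = 0.0348
Residual b − A·x = (-0.9054, 0.1687, -0.3155, 0.0000); ∞-norm = 0.9054

0.9054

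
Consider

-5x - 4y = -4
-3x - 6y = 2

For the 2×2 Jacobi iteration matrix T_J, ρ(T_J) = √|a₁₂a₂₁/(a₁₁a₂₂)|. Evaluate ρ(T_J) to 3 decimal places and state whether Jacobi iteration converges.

a₁₂a₂₁/(a₁₁a₂₂) = (-4)·(-3) / ((-5)·(-6)) = 0.400000
ρ = √|0.400000| = √0.400000 = 0.632
ρ < 1, so Jacobi converges

0.632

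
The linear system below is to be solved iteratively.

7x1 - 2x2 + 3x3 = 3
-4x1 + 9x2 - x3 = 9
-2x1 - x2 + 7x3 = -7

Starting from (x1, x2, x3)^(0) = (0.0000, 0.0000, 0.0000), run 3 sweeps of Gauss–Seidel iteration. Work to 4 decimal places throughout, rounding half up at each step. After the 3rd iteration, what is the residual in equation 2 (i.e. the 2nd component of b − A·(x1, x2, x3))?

Iteration 1:
  x1 = (3 - (-2)·0.0000 - (3)·0.0000) / (7) = 0.4286
  x2 = (9 - (-4)·0.4286 - (-1)·0.0000) / (9) = 1.1905
  x3 = (-7 - (-2)·0.4286 - (-1)·1.1905) / (7) = -0.7075
Iteration 2:
  x1 = (3 - (-2)·1.1905 - (3)·-0.7075) / (7) = 1.0719
  x2 = (9 - (-4)·1.0719 - (-1)·-0.7075) / (9) = 1.3978
  x3 = (-7 - (-2)·1.0719 - (-1)·1.3978) / (7) = -0.4941
Iteration 3:
  x1 = (3 - (-2)·1.3978 - (3)·-0.4941) / (7) = 1.0397
  x2 = (9 - (-4)·1.0397 - (-1)·-0.4941) / (9) = 1.4072
  x3 = (-7 - (-2)·1.0397 - (-1)·1.4072) / (7) = -0.5019
Residual b − A·x = (0.0422, -0.0079, -0.0001)

-0.0079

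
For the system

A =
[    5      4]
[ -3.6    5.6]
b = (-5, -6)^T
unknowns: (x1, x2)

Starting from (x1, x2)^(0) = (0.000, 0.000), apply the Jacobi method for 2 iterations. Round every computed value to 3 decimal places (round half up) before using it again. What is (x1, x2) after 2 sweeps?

Iteration 1:
  x1 = (-5 - (4)·0.000) / (5) = -1.000
  x2 = (-6 - (-3.6)·0.000) / (5.6) = -1.071
Iteration 2:
  x1 = (-5 - (4)·-1.071) / (5) = -0.143
  x2 = (-6 - (-3.6)·-1.000) / (5.6) = -1.714

(-0.143, -1.714)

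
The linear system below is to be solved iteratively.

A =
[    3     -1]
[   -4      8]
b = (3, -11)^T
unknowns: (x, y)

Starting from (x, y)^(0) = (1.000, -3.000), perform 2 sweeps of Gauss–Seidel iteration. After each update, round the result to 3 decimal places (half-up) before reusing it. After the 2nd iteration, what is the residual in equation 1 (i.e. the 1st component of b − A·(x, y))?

Iteration 1:
  x = (3 - (-1)·-3.000) / (3) = 0.000
  y = (-11 - (-4)·0.000) / (8) = -1.375
Iteration 2:
  x = (3 - (-1)·-1.375) / (3) = 0.542
  y = (-11 - (-4)·0.542) / (8) = -1.104
Residual b − A·x = (0.270, 0.000)

0.270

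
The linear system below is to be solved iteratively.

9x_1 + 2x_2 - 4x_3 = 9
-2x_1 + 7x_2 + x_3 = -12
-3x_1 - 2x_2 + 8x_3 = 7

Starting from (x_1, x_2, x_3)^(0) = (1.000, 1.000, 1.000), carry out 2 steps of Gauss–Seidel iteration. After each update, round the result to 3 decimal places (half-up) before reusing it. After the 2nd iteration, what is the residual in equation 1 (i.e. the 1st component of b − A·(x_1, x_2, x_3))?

0.648

Iteration 1:
  x_1 = (9 - (2)·1.000 - (-4)·1.000) / (9) = 1.222
  x_2 = (-12 - (-2)·1.222 - (1)·1.000) / (7) = -1.508
  x_3 = (7 - (-3)·1.222 - (-2)·-1.508) / (8) = 0.956
Iteration 2:
  x_1 = (9 - (2)·-1.508 - (-4)·0.956) / (9) = 1.760
  x_2 = (-12 - (-2)·1.760 - (1)·0.956) / (7) = -1.348
  x_3 = (7 - (-3)·1.760 - (-2)·-1.348) / (8) = 1.198
Residual b − A·x = (0.648, -0.242, 0.000)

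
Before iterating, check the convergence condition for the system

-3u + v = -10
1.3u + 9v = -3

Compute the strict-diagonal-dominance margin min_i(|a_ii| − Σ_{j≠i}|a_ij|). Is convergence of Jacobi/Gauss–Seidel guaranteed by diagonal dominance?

2

row 1: |-3| − (1) = 2
row 2: |9| − (1.3) = 7.7
minimum over rows = 2 → strictly diagonally dominant (convergence guaranteed)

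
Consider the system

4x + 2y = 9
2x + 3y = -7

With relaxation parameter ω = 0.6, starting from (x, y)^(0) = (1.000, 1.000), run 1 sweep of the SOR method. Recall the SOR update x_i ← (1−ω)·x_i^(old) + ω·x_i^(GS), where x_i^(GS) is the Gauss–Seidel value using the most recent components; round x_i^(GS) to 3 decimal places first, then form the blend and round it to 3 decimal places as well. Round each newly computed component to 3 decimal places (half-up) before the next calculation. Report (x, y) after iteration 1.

(1.450, -1.580)

Iteration 1:
  x: GS value = (9 - (2)·1.000) / (4) = 1.750;  x ← (1−ω)·1.000 + ω·1.750 = 1.450
  y: GS value = (-7 - (2)·1.450) / (3) = -3.300;  y ← (1−ω)·1.000 + ω·-3.300 = -1.580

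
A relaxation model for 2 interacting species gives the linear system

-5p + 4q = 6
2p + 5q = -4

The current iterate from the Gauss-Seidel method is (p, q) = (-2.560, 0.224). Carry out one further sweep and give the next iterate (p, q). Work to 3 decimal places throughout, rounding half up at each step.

One sweep:
  p = (6 - (4)·0.224) / (-5) = -1.021
  q = (-4 - (2)·-1.021) / (5) = -0.392

(-1.021, -0.392)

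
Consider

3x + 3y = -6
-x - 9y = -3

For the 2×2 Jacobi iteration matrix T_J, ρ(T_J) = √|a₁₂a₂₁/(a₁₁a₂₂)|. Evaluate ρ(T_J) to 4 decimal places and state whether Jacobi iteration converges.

0.3333

a₁₂a₂₁/(a₁₁a₂₂) = (3)·(-1) / ((3)·(-9)) = 0.111111
ρ = √|0.111111| = √0.111111 = 0.3333
ρ < 1, so Jacobi converges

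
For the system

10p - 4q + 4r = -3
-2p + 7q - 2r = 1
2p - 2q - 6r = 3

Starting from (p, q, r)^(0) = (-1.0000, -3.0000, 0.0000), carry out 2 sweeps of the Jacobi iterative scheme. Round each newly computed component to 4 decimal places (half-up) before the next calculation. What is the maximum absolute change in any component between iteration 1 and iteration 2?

Iteration 1:
  p = (-3 - (-4)·-3.0000 - (4)·0.0000) / (10) = -1.5000
  q = (1 - (-2)·-1.0000 - (-2)·0.0000) / (7) = -0.1429
  r = (3 - (2)·-1.0000 - (-2)·-3.0000) / (-6) = 0.1667
Iteration 2:
  p = (-3 - (-4)·-0.1429 - (4)·0.1667) / (10) = -0.4238
  q = (1 - (-2)·-1.5000 - (-2)·0.1667) / (7) = -0.2381
  r = (3 - (2)·-1.5000 - (-2)·-0.1429) / (-6) = -0.9524
Change: (1.0762, -0.0952, -1.1191) → max |·| = 1.1191

1.1191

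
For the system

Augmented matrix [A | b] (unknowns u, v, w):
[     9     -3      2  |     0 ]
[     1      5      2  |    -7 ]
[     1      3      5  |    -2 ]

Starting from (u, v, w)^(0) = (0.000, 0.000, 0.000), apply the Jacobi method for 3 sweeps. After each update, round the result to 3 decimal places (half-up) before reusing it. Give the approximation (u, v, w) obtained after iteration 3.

Iteration 1:
  u = (0 - (-3)·0.000 - (2)·0.000) / (9) = 0.000
  v = (-7 - (1)·0.000 - (2)·0.000) / (5) = -1.400
  w = (-2 - (1)·0.000 - (3)·0.000) / (5) = -0.400
Iteration 2:
  u = (0 - (-3)·-1.400 - (2)·-0.400) / (9) = -0.378
  v = (-7 - (1)·0.000 - (2)·-0.400) / (5) = -1.240
  w = (-2 - (1)·0.000 - (3)·-1.400) / (5) = 0.440
Iteration 3:
  u = (0 - (-3)·-1.240 - (2)·0.440) / (9) = -0.511
  v = (-7 - (1)·-0.378 - (2)·0.440) / (5) = -1.500
  w = (-2 - (1)·-0.378 - (3)·-1.240) / (5) = 0.420

(-0.511, -1.500, 0.420)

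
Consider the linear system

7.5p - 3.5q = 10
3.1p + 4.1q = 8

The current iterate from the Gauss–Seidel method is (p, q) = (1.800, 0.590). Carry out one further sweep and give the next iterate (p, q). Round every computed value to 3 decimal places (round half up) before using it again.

(1.609, 0.735)

One sweep:
  p = (10 - (-3.5)·0.590) / (7.5) = 1.609
  q = (8 - (3.1)·1.609) / (4.1) = 0.735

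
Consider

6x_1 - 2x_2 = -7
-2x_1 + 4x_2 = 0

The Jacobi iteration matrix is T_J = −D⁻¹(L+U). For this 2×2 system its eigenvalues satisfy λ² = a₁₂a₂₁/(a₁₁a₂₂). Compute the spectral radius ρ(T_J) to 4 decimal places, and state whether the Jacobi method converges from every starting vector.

a₁₂a₂₁/(a₁₁a₂₂) = (-2)·(-2) / ((6)·(4)) = 0.166667
ρ = √|0.166667| = √0.166667 = 0.4082
ρ < 1, so Jacobi converges

0.4082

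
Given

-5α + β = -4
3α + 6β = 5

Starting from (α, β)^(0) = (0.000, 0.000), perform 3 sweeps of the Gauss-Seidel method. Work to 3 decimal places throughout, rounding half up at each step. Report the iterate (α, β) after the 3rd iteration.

(0.878, 0.394)

Iteration 1:
  α = (-4 - (1)·0.000) / (-5) = 0.800
  β = (5 - (3)·0.800) / (6) = 0.433
Iteration 2:
  α = (-4 - (1)·0.433) / (-5) = 0.887
  β = (5 - (3)·0.887) / (6) = 0.390
Iteration 3:
  α = (-4 - (1)·0.390) / (-5) = 0.878
  β = (5 - (3)·0.878) / (6) = 0.394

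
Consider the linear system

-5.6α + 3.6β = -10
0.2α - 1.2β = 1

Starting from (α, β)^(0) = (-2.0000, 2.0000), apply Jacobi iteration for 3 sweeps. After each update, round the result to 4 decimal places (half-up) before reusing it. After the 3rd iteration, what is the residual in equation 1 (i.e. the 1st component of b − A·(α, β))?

Iteration 1:
  α = (-10 - (3.6)·2.0000) / (-5.6) = 3.0714
  β = (1 - (0.2)·-2.0000) / (-1.2) = -1.1667
Iteration 2:
  α = (-10 - (3.6)·-1.1667) / (-5.6) = 1.0357
  β = (1 - (0.2)·3.0714) / (-1.2) = -0.3214
Iteration 3:
  α = (-10 - (3.6)·-0.3214) / (-5.6) = 1.5791
  β = (1 - (0.2)·1.0357) / (-1.2) = -0.6607
Residual b − A·x = (1.2215, -0.1087)

1.2215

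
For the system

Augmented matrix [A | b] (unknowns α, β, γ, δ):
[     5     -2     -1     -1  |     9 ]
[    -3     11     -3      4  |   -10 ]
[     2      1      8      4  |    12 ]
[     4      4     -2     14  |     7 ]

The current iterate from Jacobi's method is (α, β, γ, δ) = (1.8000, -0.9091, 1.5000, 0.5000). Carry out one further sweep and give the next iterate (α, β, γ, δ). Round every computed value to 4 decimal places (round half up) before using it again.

(1.8364, -0.1909, 0.9136, 0.4597)

One sweep:
  α = (9 - (-2)·-0.9091 - (-1)·1.5000 - (-1)·0.5000) / (5) = 1.8364
  β = (-10 - (-3)·1.8000 - (-3)·1.5000 - (4)·0.5000) / (11) = -0.1909
  γ = (12 - (2)·1.8000 - (1)·-0.9091 - (4)·0.5000) / (8) = 0.9136
  δ = (7 - (4)·1.8000 - (4)·-0.9091 - (-2)·1.5000) / (14) = 0.4597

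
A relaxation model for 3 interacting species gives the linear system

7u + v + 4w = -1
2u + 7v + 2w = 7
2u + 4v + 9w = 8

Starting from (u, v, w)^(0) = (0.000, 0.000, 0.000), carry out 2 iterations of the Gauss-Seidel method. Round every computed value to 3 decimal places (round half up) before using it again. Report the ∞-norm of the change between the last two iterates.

0.410

Iteration 1:
  u = (-1 - (1)·0.000 - (4)·0.000) / (7) = -0.143
  v = (7 - (2)·-0.143 - (2)·0.000) / (7) = 1.041
  w = (8 - (2)·-0.143 - (4)·1.041) / (9) = 0.458
Iteration 2:
  u = (-1 - (1)·1.041 - (4)·0.458) / (7) = -0.553
  v = (7 - (2)·-0.553 - (2)·0.458) / (7) = 1.027
  w = (8 - (2)·-0.553 - (4)·1.027) / (9) = 0.555
Change: (-0.410, -0.014, 0.097) → max |·| = 0.410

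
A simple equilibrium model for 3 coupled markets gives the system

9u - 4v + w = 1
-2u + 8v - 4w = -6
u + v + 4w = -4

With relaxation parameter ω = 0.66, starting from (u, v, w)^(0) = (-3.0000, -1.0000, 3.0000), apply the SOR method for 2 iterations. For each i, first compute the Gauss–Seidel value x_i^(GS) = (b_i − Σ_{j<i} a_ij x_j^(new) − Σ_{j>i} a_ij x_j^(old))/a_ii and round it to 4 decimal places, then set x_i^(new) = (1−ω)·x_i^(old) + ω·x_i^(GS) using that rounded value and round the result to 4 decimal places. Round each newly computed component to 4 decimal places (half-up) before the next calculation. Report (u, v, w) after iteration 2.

Iteration 1:
  u: GS value = (1 - (-4)·-1.0000 - (1)·3.0000) / (9) = -0.6667;  u ← (1−ω)·-3.0000 + ω·-0.6667 = -1.4600
  v: GS value = (-6 - (-2)·-1.4600 - (-4)·3.0000) / (8) = 0.3850;  v ← (1−ω)·-1.0000 + ω·0.3850 = -0.0859
  w: GS value = (-4 - (1)·-1.4600 - (1)·-0.0859) / (4) = -0.6135;  w ← (1−ω)·3.0000 + ω·-0.6135 = 0.6151
Iteration 2:
  u: GS value = (1 - (-4)·-0.0859 - (1)·0.6151) / (9) = 0.0046;  u ← (1−ω)·-1.4600 + ω·0.0046 = -0.4934
  v: GS value = (-6 - (-2)·-0.4934 - (-4)·0.6151) / (8) = -0.5658;  v ← (1−ω)·-0.0859 + ω·-0.5658 = -0.4026
  w: GS value = (-4 - (1)·-0.4934 - (1)·-0.4026) / (4) = -0.7760;  w ← (1−ω)·0.6151 + ω·-0.7760 = -0.3030

(-0.4934, -0.4026, -0.3030)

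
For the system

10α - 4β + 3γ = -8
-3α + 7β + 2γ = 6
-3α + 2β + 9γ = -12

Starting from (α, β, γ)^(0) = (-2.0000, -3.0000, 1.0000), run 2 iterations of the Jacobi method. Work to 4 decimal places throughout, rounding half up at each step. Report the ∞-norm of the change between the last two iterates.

1.7857

Iteration 1:
  α = (-8 - (-4)·-3.0000 - (3)·1.0000) / (10) = -2.3000
  β = (6 - (-3)·-2.0000 - (2)·1.0000) / (7) = -0.2857
  γ = (-12 - (-3)·-2.0000 - (2)·-3.0000) / (9) = -1.3333
Iteration 2:
  α = (-8 - (-4)·-0.2857 - (3)·-1.3333) / (10) = -0.5143
  β = (6 - (-3)·-2.3000 - (2)·-1.3333) / (7) = 0.2524
  γ = (-12 - (-3)·-2.3000 - (2)·-0.2857) / (9) = -2.0365
Change: (1.7857, 0.5381, -0.7032) → max |·| = 1.7857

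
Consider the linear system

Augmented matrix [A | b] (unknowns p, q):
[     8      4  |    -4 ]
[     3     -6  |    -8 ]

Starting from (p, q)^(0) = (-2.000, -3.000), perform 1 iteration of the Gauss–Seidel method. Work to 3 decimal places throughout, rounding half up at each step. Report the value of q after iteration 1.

1.833

Iteration 1:
  p = (-4 - (4)·-3.000) / (8) = 1.000
  q = (-8 - (3)·1.000) / (-6) = 1.833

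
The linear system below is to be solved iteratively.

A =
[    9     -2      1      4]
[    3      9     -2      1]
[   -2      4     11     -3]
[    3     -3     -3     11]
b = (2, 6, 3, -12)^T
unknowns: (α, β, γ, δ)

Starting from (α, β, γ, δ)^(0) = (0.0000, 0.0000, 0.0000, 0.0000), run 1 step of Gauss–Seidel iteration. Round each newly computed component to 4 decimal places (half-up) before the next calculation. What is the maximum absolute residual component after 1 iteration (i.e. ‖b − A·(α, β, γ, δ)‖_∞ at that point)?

4.9410

Iteration 1:
  α = (2 - (-2)·0.0000 - (1)·0.0000 - (4)·0.0000) / (9) = 0.2222
  β = (6 - (3)·0.2222 - (-2)·0.0000 - (1)·0.0000) / (9) = 0.5926
  γ = (3 - (-2)·0.2222 - (4)·0.5926 - (-3)·0.0000) / (11) = 0.0976
  δ = (-12 - (3)·0.2222 - (-3)·0.5926 - (-3)·0.0976) / (11) = -0.9633
Residual b − A·x = (4.9410, 1.1585, -2.8895, 0.0003); ∞-norm = 4.9410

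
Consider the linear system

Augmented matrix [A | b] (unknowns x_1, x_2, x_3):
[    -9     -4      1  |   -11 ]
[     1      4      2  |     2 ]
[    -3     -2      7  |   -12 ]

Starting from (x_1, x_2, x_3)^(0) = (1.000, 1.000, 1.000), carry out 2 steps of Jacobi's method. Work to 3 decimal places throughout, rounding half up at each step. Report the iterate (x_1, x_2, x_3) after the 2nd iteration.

(1.222, 0.778, -1.405)

Iteration 1:
  x_1 = (-11 - (-4)·1.000 - (1)·1.000) / (-9) = 0.889
  x_2 = (2 - (1)·1.000 - (2)·1.000) / (4) = -0.250
  x_3 = (-12 - (-3)·1.000 - (-2)·1.000) / (7) = -1.000
Iteration 2:
  x_1 = (-11 - (-4)·-0.250 - (1)·-1.000) / (-9) = 1.222
  x_2 = (2 - (1)·0.889 - (2)·-1.000) / (4) = 0.778
  x_3 = (-12 - (-3)·0.889 - (-2)·-0.250) / (7) = -1.405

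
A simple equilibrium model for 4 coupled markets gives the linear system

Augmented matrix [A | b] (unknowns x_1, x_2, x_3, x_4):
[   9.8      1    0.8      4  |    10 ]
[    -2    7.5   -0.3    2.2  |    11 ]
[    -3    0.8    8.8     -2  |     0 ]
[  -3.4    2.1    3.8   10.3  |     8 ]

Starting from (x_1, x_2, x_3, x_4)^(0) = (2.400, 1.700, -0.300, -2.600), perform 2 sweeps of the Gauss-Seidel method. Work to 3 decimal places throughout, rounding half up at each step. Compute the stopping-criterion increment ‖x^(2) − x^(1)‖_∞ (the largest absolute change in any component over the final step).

Iteration 1:
  x_1 = (10 - (1)·1.700 - (0.8)·-0.300 - (4)·-2.600) / (9.8) = 1.933
  x_2 = (11 - (-2)·1.933 - (-0.3)·-0.300 - (2.2)·-2.600) / (7.5) = 2.733
  x_3 = (0 - (-3)·1.933 - (0.8)·2.733 - (-2)·-2.600) / (8.8) = -0.180
  x_4 = (8 - (-3.4)·1.933 - (2.1)·2.733 - (3.8)·-0.180) / (10.3) = 0.924
Iteration 2:
  x_1 = (10 - (1)·2.733 - (0.8)·-0.180 - (4)·0.924) / (9.8) = 0.379
  x_2 = (11 - (-2)·0.379 - (-0.3)·-0.180 - (2.2)·0.924) / (7.5) = 1.289
  x_3 = (0 - (-3)·0.379 - (0.8)·1.289 - (-2)·0.924) / (8.8) = 0.222
  x_4 = (8 - (-3.4)·0.379 - (2.1)·1.289 - (3.8)·0.222) / (10.3) = 0.557
Change: (-1.554, -1.444, 0.402, -0.367) → max |·| = 1.554

1.554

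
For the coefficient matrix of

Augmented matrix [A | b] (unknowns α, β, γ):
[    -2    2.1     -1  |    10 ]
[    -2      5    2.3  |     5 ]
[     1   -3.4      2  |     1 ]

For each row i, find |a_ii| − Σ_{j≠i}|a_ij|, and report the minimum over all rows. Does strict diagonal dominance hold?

row 1: |-2| − (2.1+1) = -1.1
row 2: |5| − (2+2.3) = 0.7
row 3: |2| − (1+3.4) = -2.4
minimum over rows = -2.4 → not strictly diagonally dominant

-2.4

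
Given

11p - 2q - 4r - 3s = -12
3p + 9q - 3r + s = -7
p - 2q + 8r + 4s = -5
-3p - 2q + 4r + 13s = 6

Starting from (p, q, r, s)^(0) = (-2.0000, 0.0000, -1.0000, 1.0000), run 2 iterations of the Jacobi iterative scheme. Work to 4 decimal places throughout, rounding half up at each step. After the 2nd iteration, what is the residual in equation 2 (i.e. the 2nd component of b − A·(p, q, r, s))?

0.9833

Iteration 1:
  p = (-12 - (-2)·0.0000 - (-4)·-1.0000 - (-3)·1.0000) / (11) = -1.1818
  q = (-7 - (3)·-2.0000 - (-3)·-1.0000 - (1)·1.0000) / (9) = -0.5556
  r = (-5 - (1)·-2.0000 - (-2)·0.0000 - (4)·1.0000) / (8) = -0.8750
  s = (6 - (-3)·-2.0000 - (-2)·0.0000 - (4)·-1.0000) / (13) = 0.3077
Iteration 2:
  p = (-12 - (-2)·-0.5556 - (-4)·-0.8750 - (-3)·0.3077) / (11) = -1.4262
  q = (-7 - (3)·-1.1818 - (-3)·-0.8750 - (1)·0.3077) / (9) = -0.7097
  r = (-5 - (1)·-1.1818 - (-2)·-0.5556 - (4)·0.3077) / (8) = -0.7700
  s = (6 - (-3)·-1.1818 - (-2)·-0.5556 - (4)·-0.8750) / (13) = 0.3726
Residual b − A·x = (0.3066, 0.9833, -0.3236, -1.4618)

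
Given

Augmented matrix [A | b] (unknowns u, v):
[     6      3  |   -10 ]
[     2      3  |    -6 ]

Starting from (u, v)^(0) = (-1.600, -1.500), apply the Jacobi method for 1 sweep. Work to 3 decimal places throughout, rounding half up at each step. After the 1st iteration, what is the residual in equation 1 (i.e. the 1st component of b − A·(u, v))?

-1.699

Iteration 1:
  u = (-10 - (3)·-1.500) / (6) = -0.917
  v = (-6 - (2)·-1.600) / (3) = -0.933
Residual b − A·x = (-1.699, -1.367)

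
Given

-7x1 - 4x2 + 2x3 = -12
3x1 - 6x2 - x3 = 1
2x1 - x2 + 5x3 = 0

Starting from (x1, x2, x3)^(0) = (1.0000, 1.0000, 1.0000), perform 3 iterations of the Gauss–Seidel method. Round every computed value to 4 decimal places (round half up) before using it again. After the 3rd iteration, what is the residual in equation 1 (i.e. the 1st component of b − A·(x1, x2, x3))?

Iteration 1:
  x1 = (-12 - (-4)·1.0000 - (2)·1.0000) / (-7) = 1.4286
  x2 = (1 - (3)·1.4286 - (-1)·1.0000) / (-6) = 0.3810
  x3 = (0 - (2)·1.4286 - (-1)·0.3810) / (5) = -0.4952
Iteration 2:
  x1 = (-12 - (-4)·0.3810 - (2)·-0.4952) / (-7) = 1.3551
  x2 = (1 - (3)·1.3551 - (-1)·-0.4952) / (-6) = 0.5934
  x3 = (0 - (2)·1.3551 - (-1)·0.5934) / (5) = -0.4234
Iteration 3:
  x1 = (-12 - (-4)·0.5934 - (2)·-0.4234) / (-7) = 1.2542
  x2 = (1 - (3)·1.2542 - (-1)·-0.4234) / (-6) = 0.5310
  x3 = (0 - (2)·1.2542 - (-1)·0.5310) / (5) = -0.3955
Residual b − A·x = (-0.3056, 0.0279, 0.0001)

-0.3056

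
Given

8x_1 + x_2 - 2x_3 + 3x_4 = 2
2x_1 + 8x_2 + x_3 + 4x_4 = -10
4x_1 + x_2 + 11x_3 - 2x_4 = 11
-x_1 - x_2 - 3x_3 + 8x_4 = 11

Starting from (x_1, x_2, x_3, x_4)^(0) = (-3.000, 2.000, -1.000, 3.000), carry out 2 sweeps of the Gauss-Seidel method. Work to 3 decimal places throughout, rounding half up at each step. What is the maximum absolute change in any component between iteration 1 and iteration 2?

Iteration 1:
  x_1 = (2 - (1)·2.000 - (-2)·-1.000 - (3)·3.000) / (8) = -1.375
  x_2 = (-10 - (2)·-1.375 - (1)·-1.000 - (4)·3.000) / (8) = -2.281
  x_3 = (11 - (4)·-1.375 - (1)·-2.281 - (-2)·3.000) / (11) = 2.253
  x_4 = (11 - (-1)·-1.375 - (-1)·-2.281 - (-3)·2.253) / (8) = 1.763
Iteration 2:
  x_1 = (2 - (1)·-2.281 - (-2)·2.253 - (3)·1.763) / (8) = 0.437
  x_2 = (-10 - (2)·0.437 - (1)·2.253 - (4)·1.763) / (8) = -2.522
  x_3 = (11 - (4)·0.437 - (1)·-2.522 - (-2)·1.763) / (11) = 1.391
  x_4 = (11 - (-1)·0.437 - (-1)·-2.522 - (-3)·1.391) / (8) = 1.636
Change: (1.812, -0.241, -0.862, -0.127) → max |·| = 1.812

1.812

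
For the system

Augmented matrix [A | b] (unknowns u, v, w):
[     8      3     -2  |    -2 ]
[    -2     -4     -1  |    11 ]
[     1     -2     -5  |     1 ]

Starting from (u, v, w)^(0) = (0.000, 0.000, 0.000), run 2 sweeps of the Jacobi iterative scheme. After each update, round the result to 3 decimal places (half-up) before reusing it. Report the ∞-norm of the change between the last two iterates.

1.050

Iteration 1:
  u = (-2 - (3)·0.000 - (-2)·0.000) / (8) = -0.250
  v = (11 - (-2)·0.000 - (-1)·0.000) / (-4) = -2.750
  w = (1 - (1)·0.000 - (-2)·0.000) / (-5) = -0.200
Iteration 2:
  u = (-2 - (3)·-2.750 - (-2)·-0.200) / (8) = 0.731
  v = (11 - (-2)·-0.250 - (-1)·-0.200) / (-4) = -2.575
  w = (1 - (1)·-0.250 - (-2)·-2.750) / (-5) = 0.850
Change: (0.981, 0.175, 1.050) → max |·| = 1.050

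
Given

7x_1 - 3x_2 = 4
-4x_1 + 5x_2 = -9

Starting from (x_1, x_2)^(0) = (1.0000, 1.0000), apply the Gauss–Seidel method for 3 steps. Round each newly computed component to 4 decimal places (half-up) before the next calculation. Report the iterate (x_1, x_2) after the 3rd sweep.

(-0.1510, -1.9208)

Iteration 1:
  x_1 = (4 - (-3)·1.0000) / (7) = 1.0000
  x_2 = (-9 - (-4)·1.0000) / (5) = -1.0000
Iteration 2:
  x_1 = (4 - (-3)·-1.0000) / (7) = 0.1429
  x_2 = (-9 - (-4)·0.1429) / (5) = -1.6857
Iteration 3:
  x_1 = (4 - (-3)·-1.6857) / (7) = -0.1510
  x_2 = (-9 - (-4)·-0.1510) / (5) = -1.9208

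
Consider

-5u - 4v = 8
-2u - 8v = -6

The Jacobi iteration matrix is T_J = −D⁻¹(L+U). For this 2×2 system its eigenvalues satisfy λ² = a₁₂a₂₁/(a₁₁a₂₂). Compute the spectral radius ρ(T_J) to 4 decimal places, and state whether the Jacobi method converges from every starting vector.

0.4472

a₁₂a₂₁/(a₁₁a₂₂) = (-4)·(-2) / ((-5)·(-8)) = 0.200000
ρ = √|0.200000| = √0.200000 = 0.4472
ρ < 1, so Jacobi converges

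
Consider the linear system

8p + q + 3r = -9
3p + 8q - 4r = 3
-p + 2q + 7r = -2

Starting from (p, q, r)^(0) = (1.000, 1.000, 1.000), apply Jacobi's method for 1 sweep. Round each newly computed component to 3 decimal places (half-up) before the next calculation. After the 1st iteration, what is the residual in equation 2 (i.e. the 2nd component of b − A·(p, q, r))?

2.159

Iteration 1:
  p = (-9 - (1)·1.000 - (3)·1.000) / (8) = -1.625
  q = (3 - (3)·1.000 - (-4)·1.000) / (8) = 0.500
  r = (-2 - (-1)·1.000 - (2)·1.000) / (7) = -0.429
Residual b − A·x = (4.787, 2.159, -1.622)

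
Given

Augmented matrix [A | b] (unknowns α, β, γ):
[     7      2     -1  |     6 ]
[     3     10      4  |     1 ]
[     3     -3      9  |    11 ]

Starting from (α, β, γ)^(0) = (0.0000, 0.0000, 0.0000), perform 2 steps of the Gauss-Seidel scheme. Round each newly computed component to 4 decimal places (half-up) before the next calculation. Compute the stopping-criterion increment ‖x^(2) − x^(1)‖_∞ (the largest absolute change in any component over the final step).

Iteration 1:
  α = (6 - (2)·0.0000 - (-1)·0.0000) / (7) = 0.8571
  β = (1 - (3)·0.8571 - (4)·0.0000) / (10) = -0.1571
  γ = (11 - (3)·0.8571 - (-3)·-0.1571) / (9) = 0.8842
Iteration 2:
  α = (6 - (2)·-0.1571 - (-1)·0.8842) / (7) = 1.0283
  β = (1 - (3)·1.0283 - (4)·0.8842) / (10) = -0.5622
  γ = (11 - (3)·1.0283 - (-3)·-0.5622) / (9) = 0.6921
Change: (0.1712, -0.4051, -0.1921) → max |·| = 0.4051

0.4051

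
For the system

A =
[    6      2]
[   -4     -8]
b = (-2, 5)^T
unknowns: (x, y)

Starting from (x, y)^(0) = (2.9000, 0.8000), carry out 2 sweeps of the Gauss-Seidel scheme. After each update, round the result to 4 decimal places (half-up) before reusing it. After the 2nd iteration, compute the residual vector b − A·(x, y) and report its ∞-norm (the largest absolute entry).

0.3750

Iteration 1:
  x = (-2 - (2)·0.8000) / (6) = -0.6000
  y = (5 - (-4)·-0.6000) / (-8) = -0.3250
Iteration 2:
  x = (-2 - (2)·-0.3250) / (6) = -0.2250
  y = (5 - (-4)·-0.2250) / (-8) = -0.5125
Residual b − A·x = (0.3750, 0.0000); ∞-norm = 0.3750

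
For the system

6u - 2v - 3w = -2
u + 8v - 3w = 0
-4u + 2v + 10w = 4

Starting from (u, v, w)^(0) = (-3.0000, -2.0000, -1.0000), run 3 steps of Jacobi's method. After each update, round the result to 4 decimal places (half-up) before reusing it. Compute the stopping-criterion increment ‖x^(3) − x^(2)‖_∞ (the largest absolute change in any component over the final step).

0.3792

Iteration 1:
  u = (-2 - (-2)·-2.0000 - (-3)·-1.0000) / (6) = -1.5000
  v = (0 - (1)·-3.0000 - (-3)·-1.0000) / (8) = 0.0000
  w = (4 - (-4)·-3.0000 - (2)·-2.0000) / (10) = -0.4000
Iteration 2:
  u = (-2 - (-2)·0.0000 - (-3)·-0.4000) / (6) = -0.5333
  v = (0 - (1)·-1.5000 - (-3)·-0.4000) / (8) = 0.0375
  w = (4 - (-4)·-1.5000 - (2)·0.0000) / (10) = -0.2000
Iteration 3:
  u = (-2 - (-2)·0.0375 - (-3)·-0.2000) / (6) = -0.4208
  v = (0 - (1)·-0.5333 - (-3)·-0.2000) / (8) = -0.0083
  w = (4 - (-4)·-0.5333 - (2)·0.0375) / (10) = 0.1792
Change: (0.1125, -0.0458, 0.3792) → max |·| = 0.3792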